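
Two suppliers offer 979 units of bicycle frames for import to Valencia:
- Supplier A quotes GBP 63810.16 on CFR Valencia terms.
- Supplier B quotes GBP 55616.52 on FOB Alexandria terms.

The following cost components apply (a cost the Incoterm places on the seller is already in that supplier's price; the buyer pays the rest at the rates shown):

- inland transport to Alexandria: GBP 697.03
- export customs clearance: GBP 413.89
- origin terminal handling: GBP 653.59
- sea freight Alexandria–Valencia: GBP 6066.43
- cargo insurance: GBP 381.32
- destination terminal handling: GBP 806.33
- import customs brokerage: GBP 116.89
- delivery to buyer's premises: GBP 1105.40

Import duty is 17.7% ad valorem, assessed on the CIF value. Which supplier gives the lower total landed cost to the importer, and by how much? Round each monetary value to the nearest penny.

Supplier A (CFR):
CIF value = CFR price + insurance = 63810.16 + 381.32 = 64191.48
Import duty = 64191.48 × 17.7% = 11361.89
Buyer bears (A): 381.32 + 806.33 + 116.89 + 1105.40 = 2409.94
Landed cost (A) = invoice 63810.16 + 2409.94 + duty 11361.89 = 77581.99
Supplier B (FOB):
CIF value = FOB price + freight + insurance = 55616.52 + 6066.43 + 381.32 = 62064.27
Import duty = 62064.27 × 17.7% = 10985.38
Buyer bears (B): 6066.43 + 381.32 + 806.33 + 116.89 + 1105.40 = 8476.37
Landed cost (B) = invoice 55616.52 + 8476.37 + duty 10985.38 = 75078.27
Difference = |77581.99 − 75078.27| = 2503.72

Supplier B is cheaper by GBP 2503.72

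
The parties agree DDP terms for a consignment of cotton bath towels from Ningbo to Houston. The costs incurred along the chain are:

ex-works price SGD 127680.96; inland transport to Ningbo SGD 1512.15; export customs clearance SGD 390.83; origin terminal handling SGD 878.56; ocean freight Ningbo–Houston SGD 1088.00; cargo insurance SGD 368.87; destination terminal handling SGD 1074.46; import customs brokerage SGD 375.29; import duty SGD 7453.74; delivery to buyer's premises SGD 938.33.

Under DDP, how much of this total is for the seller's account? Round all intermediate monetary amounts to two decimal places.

Seller's account: SGD 141761.19

DDP: the seller bears all costs including import duty.
Seller's account: goods 127680.96 + inland to port 1512.15 + export clearance 390.83 + origin terminal 878.56 + freight 1088.00 + insurance 368.87 + destination terminal 1074.46 + brokerage 375.29 + duty 7453.74 + delivery 938.33 = 141761.19
Buyer's account: 0.00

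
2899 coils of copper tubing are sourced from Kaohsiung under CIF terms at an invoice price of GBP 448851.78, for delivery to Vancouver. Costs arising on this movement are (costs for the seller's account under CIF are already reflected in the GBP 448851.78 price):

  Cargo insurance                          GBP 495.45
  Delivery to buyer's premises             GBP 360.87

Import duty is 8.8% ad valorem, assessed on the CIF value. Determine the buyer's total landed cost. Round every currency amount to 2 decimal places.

CIF: the seller pays costs through ocean freight and marine insurance to the destination port.
Already in the invoice (seller's account under CIF): insurance — exclude.
The CIF price already equals the CIF value: 448851.78
Import duty = 448851.78 × 8.8% = 39498.96
Buyer bears: delivery 360.87 + duty 39498.96 = 39859.83
Landed cost = invoice 448851.78 + 39859.83 = 488711.61

Total landed cost: GBP 488711.61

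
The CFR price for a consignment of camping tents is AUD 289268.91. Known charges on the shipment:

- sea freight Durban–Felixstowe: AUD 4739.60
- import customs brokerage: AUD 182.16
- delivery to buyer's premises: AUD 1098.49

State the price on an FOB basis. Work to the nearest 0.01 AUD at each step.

FOB price: AUD 284529.31

Not relevant to the conversion: delivery, brokerage — on the buyer under both terms; not part of either seller's price.
From CFR to FOB, the seller no longer bears: freight.
FOB price = 289268.91 − 4739.60 = 284529.31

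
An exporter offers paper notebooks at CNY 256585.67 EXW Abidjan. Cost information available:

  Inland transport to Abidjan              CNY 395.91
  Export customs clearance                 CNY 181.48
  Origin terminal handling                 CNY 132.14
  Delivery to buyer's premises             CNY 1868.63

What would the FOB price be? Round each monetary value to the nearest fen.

FOB price: CNY 257295.20

Not relevant to the conversion: delivery — on the buyer under both terms; not part of either seller's price.
From EXW to FOB, the seller additionally bears: inland to port, export clearance, origin terminal.
FOB price = 256585.67 + 395.91 + 181.48 + 132.14 = 257295.20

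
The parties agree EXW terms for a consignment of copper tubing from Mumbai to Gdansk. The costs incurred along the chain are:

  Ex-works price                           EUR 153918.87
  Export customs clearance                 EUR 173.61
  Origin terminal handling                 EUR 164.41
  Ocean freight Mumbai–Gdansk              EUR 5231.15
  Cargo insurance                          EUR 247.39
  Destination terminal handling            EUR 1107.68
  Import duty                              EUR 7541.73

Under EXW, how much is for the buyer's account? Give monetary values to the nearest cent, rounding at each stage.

EXW: the seller makes goods available at their premises; the buyer bears all onward costs.
Seller's account: goods 153918.87 = 153918.87
Buyer's account: export clearance 173.61 + origin terminal 164.41 + freight 5231.15 + insurance 247.39 + destination terminal 1107.68 + duty 7541.73 = 14465.97

Buyer's account: EUR 14465.97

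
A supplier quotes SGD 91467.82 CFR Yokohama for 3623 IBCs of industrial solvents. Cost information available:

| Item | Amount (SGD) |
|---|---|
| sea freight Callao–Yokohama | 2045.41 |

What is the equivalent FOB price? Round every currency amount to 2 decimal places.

From CFR to FOB, the seller no longer bears: freight.
FOB price = 91467.82 − 2045.41 = 89422.41

FOB price: SGD 89422.41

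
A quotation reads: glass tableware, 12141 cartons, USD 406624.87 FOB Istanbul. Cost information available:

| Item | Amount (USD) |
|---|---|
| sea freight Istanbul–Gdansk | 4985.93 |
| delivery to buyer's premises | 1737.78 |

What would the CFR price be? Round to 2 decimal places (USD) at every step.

CFR price: USD 411610.80

Not relevant to the conversion: delivery — on the buyer under both terms; not part of either seller's price.
From FOB to CFR, the seller additionally bears: freight.
CFR price = 406624.87 + 4985.93 = 411610.80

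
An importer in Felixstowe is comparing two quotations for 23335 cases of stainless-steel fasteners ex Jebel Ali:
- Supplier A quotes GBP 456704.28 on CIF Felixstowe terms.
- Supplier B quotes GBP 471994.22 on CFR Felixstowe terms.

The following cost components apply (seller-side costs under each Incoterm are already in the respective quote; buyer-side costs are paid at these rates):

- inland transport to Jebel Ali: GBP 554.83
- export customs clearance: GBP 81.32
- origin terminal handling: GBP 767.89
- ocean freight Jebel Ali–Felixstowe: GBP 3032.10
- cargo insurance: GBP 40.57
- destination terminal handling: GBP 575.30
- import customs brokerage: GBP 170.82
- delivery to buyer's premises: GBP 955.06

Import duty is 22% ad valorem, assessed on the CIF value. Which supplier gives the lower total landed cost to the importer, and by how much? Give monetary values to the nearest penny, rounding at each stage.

Supplier A (CIF):
The CIF price already equals the CIF value: 456704.28
Import duty = 456704.28 × 22% = 100474.94
Buyer bears (A): 575.30 + 170.82 + 955.06 = 1701.18
Landed cost (A) = invoice 456704.28 + 1701.18 + duty 100474.94 = 558880.40
Supplier B (CFR):
CIF value = CFR price + insurance = 471994.22 + 40.57 = 472034.79
Import duty = 472034.79 × 22% = 103847.65
Buyer bears (B): 40.57 + 575.30 + 170.82 + 955.06 = 1741.75
Landed cost (B) = invoice 471994.22 + 1741.75 + duty 103847.65 = 577583.62
Difference = |558880.40 − 577583.62| = 18703.22

Supplier A is cheaper by GBP 18703.22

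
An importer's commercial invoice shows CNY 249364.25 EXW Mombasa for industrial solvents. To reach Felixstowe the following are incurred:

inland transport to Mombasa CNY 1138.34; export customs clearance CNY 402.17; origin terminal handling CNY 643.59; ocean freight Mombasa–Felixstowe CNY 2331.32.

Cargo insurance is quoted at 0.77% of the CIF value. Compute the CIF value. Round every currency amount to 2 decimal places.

CIF value: CNY 255849.71

Let C be the CIF value. C = EXW price + pre-shipment costs + freight + 0.77% × C
C − 0.77% × C = 249364.25 + 1138.34 + 402.17 + 643.59 + 2331.32
0.9923 × C = 253879.67
C = 253879.67 / 0.9923 = 255849.71
Insurance premium = 0.77% × 255849.71 = 1970.04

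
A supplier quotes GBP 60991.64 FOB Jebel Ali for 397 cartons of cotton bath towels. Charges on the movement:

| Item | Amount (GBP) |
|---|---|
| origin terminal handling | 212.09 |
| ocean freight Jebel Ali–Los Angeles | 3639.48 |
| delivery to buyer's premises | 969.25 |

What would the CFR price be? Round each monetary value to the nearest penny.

CFR price: GBP 64631.12

Not relevant to the conversion: origin terminal — on the seller under both FOB and CFR; already in the FOB price and stays in the CFR price. delivery — on the buyer under both terms; not part of either seller's price.
From FOB to CFR, the seller additionally bears: freight.
CFR price = 60991.64 + 3639.48 = 64631.12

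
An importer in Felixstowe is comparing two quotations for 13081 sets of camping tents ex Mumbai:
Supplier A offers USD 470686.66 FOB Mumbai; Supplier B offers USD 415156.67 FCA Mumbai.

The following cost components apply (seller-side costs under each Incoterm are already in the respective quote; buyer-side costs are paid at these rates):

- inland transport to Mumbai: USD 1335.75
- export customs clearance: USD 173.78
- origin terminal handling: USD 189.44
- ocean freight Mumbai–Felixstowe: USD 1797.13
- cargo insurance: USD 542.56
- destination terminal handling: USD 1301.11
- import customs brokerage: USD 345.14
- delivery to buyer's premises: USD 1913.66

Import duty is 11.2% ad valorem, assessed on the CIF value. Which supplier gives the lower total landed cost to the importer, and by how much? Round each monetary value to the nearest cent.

Supplier A (FOB):
CIF value = FOB price + freight + insurance = 470686.66 + 1797.13 + 542.56 = 473026.35
Import duty = 473026.35 × 11.2% = 52978.95
Buyer bears (A): 1797.13 + 542.56 + 1301.11 + 345.14 + 1913.66 = 5899.60
Landed cost (A) = invoice 470686.66 + 5899.60 + duty 52978.95 = 529565.21
Supplier B (FCA):
CIF value = FCA price + origin terminal + freight + insurance = 415156.67 + 189.44 + 1797.13 + 542.56 = 417685.80
Import duty = 417685.80 × 11.2% = 46780.81
Buyer bears (B): 189.44 + 1797.13 + 542.56 + 1301.11 + 345.14 + 1913.66 = 6089.04
Landed cost (B) = invoice 415156.67 + 6089.04 + duty 46780.81 = 468026.52
Difference = |529565.21 − 468026.52| = 61538.69

Supplier B is cheaper by USD 61538.69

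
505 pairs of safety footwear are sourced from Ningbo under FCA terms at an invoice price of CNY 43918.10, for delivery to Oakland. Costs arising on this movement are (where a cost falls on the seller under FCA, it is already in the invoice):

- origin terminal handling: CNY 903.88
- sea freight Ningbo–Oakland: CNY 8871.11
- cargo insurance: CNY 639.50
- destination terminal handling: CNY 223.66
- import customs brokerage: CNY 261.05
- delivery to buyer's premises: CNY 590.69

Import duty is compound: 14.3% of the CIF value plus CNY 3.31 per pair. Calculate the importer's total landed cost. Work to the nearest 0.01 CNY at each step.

Total landed cost: CNY 64849.10

FCA: the seller delivers export-cleared goods to the carrier; the buyer bears costs from that point.
CIF value = FCA price + origin terminal + freight + insurance = 43918.10 + 903.88 + 8871.11 + 639.50 = 54332.59
Ad valorem component: 54332.59 × 14.3% = 7769.56
Specific component: 505 × 3.31 = 1671.55
Import duty = 7769.56 + 1671.55 = 9441.11
Buyer bears: origin terminal 903.88 + freight 8871.11 + insurance 639.50 + destination terminal 223.66 + brokerage 261.05 + delivery 590.69 + duty 9441.11 = 20931.00
Landed cost = invoice 43918.10 + 20931.00 = 64849.10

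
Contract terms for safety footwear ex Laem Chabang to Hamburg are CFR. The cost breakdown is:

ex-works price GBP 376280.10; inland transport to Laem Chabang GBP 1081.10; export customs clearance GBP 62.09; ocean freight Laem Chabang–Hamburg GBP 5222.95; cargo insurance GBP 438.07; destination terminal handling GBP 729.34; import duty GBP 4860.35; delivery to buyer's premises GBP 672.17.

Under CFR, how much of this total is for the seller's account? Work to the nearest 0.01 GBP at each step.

CFR: the seller pays costs through ocean freight to the destination port, but not insurance.
Seller's account: goods 376280.10 + inland to port 1081.10 + export clearance 62.09 + freight 5222.95 = 382646.24
Buyer's account: insurance 438.07 + destination terminal 729.34 + duty 4860.35 + delivery 672.17 = 6699.93

Seller's account: GBP 382646.24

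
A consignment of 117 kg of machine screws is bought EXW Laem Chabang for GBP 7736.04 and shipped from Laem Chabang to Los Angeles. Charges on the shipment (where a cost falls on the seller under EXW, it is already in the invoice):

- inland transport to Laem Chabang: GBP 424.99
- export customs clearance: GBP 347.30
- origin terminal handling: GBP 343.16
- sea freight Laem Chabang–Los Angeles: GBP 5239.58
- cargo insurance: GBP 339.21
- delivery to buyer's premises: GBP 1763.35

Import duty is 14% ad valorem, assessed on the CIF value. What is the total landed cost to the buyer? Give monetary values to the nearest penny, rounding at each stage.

Total landed cost: GBP 18213.87

EXW: the seller makes goods available at their premises; the buyer bears all onward costs.
CIF value = EXW price + inland to port + export clearance + origin terminal + freight + insurance = 7736.04 + 424.99 + 347.30 + 343.16 + 5239.58 + 339.21 = 14430.28
Import duty = 14430.28 × 14% = 2020.24
Buyer bears: inland to port 424.99 + export clearance 347.30 + origin terminal 343.16 + freight 5239.58 + insurance 339.21 + delivery 1763.35 + duty 2020.24 = 10477.83
Landed cost = invoice 7736.04 + 10477.83 = 18213.87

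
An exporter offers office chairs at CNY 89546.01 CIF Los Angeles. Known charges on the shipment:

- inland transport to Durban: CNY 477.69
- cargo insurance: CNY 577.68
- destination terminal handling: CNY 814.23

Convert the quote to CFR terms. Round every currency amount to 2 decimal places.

Not relevant to the conversion: inland to port — on the seller under both CIF and CFR; already in the CIF price and stays in the CFR price. destination terminal — on the buyer under both terms; not part of either seller's price.
From CIF to CFR, the seller no longer bears: insurance.
CFR price = 89546.01 − 577.68 = 88968.33

CFR price: CNY 88968.33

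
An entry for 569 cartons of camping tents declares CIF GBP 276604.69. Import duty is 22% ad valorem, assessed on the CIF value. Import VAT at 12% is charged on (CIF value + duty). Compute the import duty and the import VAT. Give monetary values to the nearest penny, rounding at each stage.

Import duty = 276604.69 × 22% = 60853.03
VAT base = CIF + duty = 276604.69 + 60853.03 = 337457.72
Import VAT = 337457.72 × 12% = 40494.93

Import duty: GBP 60853.03; import VAT: GBP 40494.93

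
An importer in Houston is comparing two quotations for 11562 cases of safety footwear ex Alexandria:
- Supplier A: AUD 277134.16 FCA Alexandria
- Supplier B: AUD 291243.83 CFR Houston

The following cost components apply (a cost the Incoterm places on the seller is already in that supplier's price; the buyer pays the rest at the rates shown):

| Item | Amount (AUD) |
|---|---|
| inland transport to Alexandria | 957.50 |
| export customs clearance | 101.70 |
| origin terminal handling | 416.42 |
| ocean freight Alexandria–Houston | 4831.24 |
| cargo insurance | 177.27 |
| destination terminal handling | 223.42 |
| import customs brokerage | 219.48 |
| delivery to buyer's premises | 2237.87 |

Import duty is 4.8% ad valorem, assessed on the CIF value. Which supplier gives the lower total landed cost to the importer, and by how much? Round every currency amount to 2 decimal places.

Supplier A (FCA):
CIF value = FCA price + origin terminal + freight + insurance = 277134.16 + 416.42 + 4831.24 + 177.27 = 282559.09
Import duty = 282559.09 × 4.8% = 13562.84
Buyer bears (A): 416.42 + 4831.24 + 177.27 + 223.42 + 219.48 + 2237.87 = 8105.70
Landed cost (A) = invoice 277134.16 + 8105.70 + duty 13562.84 = 298802.70
Supplier B (CFR):
CIF value = CFR price + insurance = 291243.83 + 177.27 = 291421.10
Import duty = 291421.10 × 4.8% = 13988.21
Buyer bears (B): 177.27 + 223.42 + 219.48 + 2237.87 = 2858.04
Landed cost (B) = invoice 291243.83 + 2858.04 + duty 13988.21 = 308090.08
Difference = |298802.70 − 308090.08| = 9287.38

Supplier A is cheaper by AUD 9287.38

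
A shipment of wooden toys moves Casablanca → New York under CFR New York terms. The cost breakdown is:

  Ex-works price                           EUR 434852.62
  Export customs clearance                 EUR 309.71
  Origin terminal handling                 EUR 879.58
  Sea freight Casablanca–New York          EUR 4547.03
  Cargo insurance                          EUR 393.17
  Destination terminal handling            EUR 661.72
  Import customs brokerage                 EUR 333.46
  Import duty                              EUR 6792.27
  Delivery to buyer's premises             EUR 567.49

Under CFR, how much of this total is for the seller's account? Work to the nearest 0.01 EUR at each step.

Seller's account: EUR 440588.94

CFR: the seller pays costs through ocean freight to the destination port, but not insurance.
Seller's account: goods 434852.62 + export clearance 309.71 + origin terminal 879.58 + freight 4547.03 = 440588.94
Buyer's account: insurance 393.17 + destination terminal 661.72 + brokerage 333.46 + duty 6792.27 + delivery 567.49 = 8748.11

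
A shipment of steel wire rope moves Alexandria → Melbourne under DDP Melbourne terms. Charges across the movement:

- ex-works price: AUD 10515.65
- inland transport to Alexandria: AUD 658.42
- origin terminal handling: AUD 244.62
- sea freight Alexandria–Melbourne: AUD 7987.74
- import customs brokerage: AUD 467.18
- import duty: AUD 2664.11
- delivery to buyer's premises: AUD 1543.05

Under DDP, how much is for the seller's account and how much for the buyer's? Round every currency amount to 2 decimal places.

Seller: AUD 24080.77; buyer: AUD 0.00

DDP: the seller bears all costs including import duty.
Seller's account: goods 10515.65 + inland to port 658.42 + origin terminal 244.62 + freight 7987.74 + brokerage 467.18 + duty 2664.11 + delivery 1543.05 = 24080.77
Buyer's account: 0.00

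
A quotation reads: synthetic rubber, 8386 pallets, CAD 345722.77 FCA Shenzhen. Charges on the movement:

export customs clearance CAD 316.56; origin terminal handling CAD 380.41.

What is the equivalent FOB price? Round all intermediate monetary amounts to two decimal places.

FOB price: CAD 346103.18

Not relevant to the conversion: export clearance — on the seller under both FCA and FOB; already in the FCA price and stays in the FOB price.
From FCA to FOB, the seller additionally bears: origin terminal.
FOB price = 345722.77 + 380.41 = 346103.18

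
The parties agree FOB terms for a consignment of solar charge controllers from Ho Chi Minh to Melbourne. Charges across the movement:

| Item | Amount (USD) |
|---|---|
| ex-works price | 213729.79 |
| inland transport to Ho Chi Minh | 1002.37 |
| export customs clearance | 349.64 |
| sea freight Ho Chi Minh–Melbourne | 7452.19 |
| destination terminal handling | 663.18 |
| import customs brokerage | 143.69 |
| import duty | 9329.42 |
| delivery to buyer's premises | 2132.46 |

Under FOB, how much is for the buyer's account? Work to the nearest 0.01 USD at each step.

FOB: the seller bears costs until goods are on board at the origin port; the buyer bears freight, insurance and all costs thereafter.
Seller's account: goods 213729.79 + inland to port 1002.37 + export clearance 349.64 = 215081.80
Buyer's account: freight 7452.19 + destination terminal 663.18 + brokerage 143.69 + duty 9329.42 + delivery 2132.46 = 19720.94

Buyer's account: USD 19720.94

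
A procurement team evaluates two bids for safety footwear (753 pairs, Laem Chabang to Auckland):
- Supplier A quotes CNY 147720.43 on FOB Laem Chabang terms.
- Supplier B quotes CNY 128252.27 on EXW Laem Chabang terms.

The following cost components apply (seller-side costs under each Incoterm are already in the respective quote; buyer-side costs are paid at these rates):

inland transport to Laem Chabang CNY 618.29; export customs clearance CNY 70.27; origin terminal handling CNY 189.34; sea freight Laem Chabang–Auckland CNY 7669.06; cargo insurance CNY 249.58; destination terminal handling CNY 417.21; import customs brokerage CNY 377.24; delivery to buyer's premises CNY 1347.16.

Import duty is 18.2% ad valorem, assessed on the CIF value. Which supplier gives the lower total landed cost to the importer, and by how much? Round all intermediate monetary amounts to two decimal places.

Supplier A (FOB):
CIF value = FOB price + freight + insurance = 147720.43 + 7669.06 + 249.58 = 155639.07
Import duty = 155639.07 × 18.2% = 28326.31
Buyer bears (A): 7669.06 + 249.58 + 417.21 + 377.24 + 1347.16 = 10060.25
Landed cost (A) = invoice 147720.43 + 10060.25 + duty 28326.31 = 186106.99
Supplier B (EXW):
CIF value = EXW price + inland to port + export clearance + origin terminal + freight + insurance = 128252.27 + 618.29 + 70.27 + 189.34 + 7669.06 + 249.58 = 137048.81
Import duty = 137048.81 × 18.2% = 24942.88
Buyer bears (B): 618.29 + 70.27 + 189.34 + 7669.06 + 249.58 + 417.21 + 377.24 + 1347.16 = 10938.15
Landed cost (B) = invoice 128252.27 + 10938.15 + duty 24942.88 = 164133.30
Difference = |186106.99 − 164133.30| = 21973.69

Supplier B is cheaper by CNY 21973.69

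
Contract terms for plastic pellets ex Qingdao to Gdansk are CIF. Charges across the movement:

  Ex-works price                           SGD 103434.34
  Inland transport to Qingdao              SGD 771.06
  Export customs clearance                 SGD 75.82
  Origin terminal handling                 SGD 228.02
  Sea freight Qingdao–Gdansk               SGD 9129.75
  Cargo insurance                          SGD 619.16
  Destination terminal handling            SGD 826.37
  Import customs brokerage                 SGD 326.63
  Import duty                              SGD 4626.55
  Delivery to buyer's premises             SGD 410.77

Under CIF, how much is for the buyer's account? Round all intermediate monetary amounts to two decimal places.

Buyer's account: SGD 6190.32

CIF: the seller pays costs through ocean freight and marine insurance to the destination port.
Seller's account: goods 103434.34 + inland to port 771.06 + export clearance 75.82 + origin terminal 228.02 + freight 9129.75 + insurance 619.16 = 114258.15
Buyer's account: destination terminal 826.37 + brokerage 326.63 + duty 4626.55 + delivery 410.77 = 6190.32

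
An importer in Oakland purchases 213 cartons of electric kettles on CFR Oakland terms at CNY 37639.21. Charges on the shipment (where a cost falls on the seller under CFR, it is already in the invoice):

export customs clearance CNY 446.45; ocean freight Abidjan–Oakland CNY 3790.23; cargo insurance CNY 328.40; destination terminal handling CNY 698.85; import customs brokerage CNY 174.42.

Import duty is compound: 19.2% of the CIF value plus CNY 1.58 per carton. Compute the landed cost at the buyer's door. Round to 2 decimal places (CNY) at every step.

Total landed cost: CNY 46467.20

CFR: the seller pays costs through ocean freight to the destination port, but not insurance.
Already in the invoice (seller's account under CFR): export clearance, freight — exclude.
CIF value = CFR price + insurance = 37639.21 + 328.40 = 37967.61
Ad valorem component: 37967.61 × 19.2% = 7289.78
Specific component: 213 × 1.58 = 336.54
Import duty = 7289.78 + 336.54 = 7626.32
Buyer bears: insurance 328.40 + destination terminal 698.85 + brokerage 174.42 + duty 7626.32 = 8827.99
Landed cost = invoice 37639.21 + 8827.99 = 46467.20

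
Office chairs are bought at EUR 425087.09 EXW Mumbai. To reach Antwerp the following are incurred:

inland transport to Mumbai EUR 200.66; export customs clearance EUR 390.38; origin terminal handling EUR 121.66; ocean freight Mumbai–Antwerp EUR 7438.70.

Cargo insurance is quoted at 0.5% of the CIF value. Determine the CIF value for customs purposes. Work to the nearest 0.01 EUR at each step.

CIF value: EUR 435415.57

Let C be the CIF value. C = EXW price + pre-shipment costs + freight + 0.5% × C
C − 0.5% × C = 425087.09 + 200.66 + 390.38 + 121.66 + 7438.70
0.995 × C = 433238.49
C = 433238.49 / 0.995 = 435415.57
Insurance premium = 0.5% × 435415.57 = 2177.08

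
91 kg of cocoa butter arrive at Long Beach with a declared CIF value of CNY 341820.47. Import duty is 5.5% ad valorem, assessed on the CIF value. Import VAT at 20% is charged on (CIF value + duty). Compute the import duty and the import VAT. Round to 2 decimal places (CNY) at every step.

Import duty: CNY 18800.13; import VAT: CNY 72124.12

Import duty = 341820.47 × 5.5% = 18800.13
VAT base = CIF + duty = 341820.47 + 18800.13 = 360620.60
Import VAT = 360620.60 × 20% = 72124.12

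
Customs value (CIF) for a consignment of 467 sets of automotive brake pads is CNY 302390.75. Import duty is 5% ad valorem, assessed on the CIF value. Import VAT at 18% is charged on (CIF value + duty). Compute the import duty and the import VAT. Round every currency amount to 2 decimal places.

Import duty = 302390.75 × 5% = 15119.54
VAT base = CIF + duty = 302390.75 + 15119.54 = 317510.29
Import VAT = 317510.29 × 18% = 57151.85

Import duty: CNY 15119.54; import VAT: CNY 57151.85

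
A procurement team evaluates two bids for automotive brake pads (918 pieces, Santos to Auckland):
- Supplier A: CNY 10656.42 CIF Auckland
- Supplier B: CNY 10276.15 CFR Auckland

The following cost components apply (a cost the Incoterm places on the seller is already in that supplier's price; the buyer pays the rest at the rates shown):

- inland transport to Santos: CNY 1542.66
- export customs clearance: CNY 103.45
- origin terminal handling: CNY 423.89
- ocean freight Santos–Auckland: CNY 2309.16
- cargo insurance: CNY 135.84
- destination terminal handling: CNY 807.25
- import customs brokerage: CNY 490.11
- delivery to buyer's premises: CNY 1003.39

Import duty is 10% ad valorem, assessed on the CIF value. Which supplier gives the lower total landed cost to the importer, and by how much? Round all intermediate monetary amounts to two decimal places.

Supplier B is cheaper by CNY 268.87

Supplier A (CIF):
The CIF price already equals the CIF value: 10656.42
Import duty = 10656.42 × 10% = 1065.64
Buyer bears (A): 807.25 + 490.11 + 1003.39 = 2300.75
Landed cost (A) = invoice 10656.42 + 2300.75 + duty 1065.64 = 14022.81
Supplier B (CFR):
CIF value = CFR price + insurance = 10276.15 + 135.84 = 10411.99
Import duty = 10411.99 × 10% = 1041.20
Buyer bears (B): 135.84 + 807.25 + 490.11 + 1003.39 = 2436.59
Landed cost (B) = invoice 10276.15 + 2436.59 + duty 1041.20 = 13753.94
Difference = |14022.81 − 13753.94| = 268.87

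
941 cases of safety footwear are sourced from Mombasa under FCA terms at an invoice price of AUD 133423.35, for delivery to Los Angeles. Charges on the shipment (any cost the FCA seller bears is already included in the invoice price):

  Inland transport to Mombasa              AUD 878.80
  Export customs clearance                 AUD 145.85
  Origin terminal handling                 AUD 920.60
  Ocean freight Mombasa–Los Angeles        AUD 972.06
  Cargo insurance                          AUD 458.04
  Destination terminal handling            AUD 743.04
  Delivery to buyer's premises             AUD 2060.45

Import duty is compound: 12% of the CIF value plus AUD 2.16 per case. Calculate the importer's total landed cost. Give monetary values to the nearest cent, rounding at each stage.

Total landed cost: AUD 156902.99

FCA: the seller delivers export-cleared goods to the carrier; the buyer bears costs from that point.
Already in the invoice (seller's account under FCA): inland to port, export clearance — exclude.
CIF value = FCA price + origin terminal + freight + insurance = 133423.35 + 920.60 + 972.06 + 458.04 = 135774.05
Ad valorem component: 135774.05 × 12% = 16292.89
Specific component: 941 × 2.16 = 2032.56
Import duty = 16292.89 + 2032.56 = 18325.45
Buyer bears: origin terminal 920.60 + freight 972.06 + insurance 458.04 + destination terminal 743.04 + delivery 2060.45 + duty 18325.45 = 23479.64
Landed cost = invoice 133423.35 + 23479.64 = 156902.99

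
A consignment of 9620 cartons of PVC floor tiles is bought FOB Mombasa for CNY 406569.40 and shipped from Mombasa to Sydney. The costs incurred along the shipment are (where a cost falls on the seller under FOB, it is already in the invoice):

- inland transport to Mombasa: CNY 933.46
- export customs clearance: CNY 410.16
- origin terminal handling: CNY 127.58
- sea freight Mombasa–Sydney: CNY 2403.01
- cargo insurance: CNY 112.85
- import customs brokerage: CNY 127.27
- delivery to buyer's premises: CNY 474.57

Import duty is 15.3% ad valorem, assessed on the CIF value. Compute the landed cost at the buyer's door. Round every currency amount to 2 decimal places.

FOB: the seller bears costs until goods are on board at the origin port; the buyer bears freight, insurance and all costs thereafter.
Already in the invoice (seller's account under FOB): inland to port, export clearance, origin terminal — exclude.
CIF value = FOB price + freight + insurance = 406569.40 + 2403.01 + 112.85 = 409085.26
Import duty = 409085.26 × 15.3% = 62590.04
Buyer bears: freight 2403.01 + insurance 112.85 + brokerage 127.27 + delivery 474.57 + duty 62590.04 = 65707.74
Landed cost = invoice 406569.40 + 65707.74 = 472277.14

Total landed cost: CNY 472277.14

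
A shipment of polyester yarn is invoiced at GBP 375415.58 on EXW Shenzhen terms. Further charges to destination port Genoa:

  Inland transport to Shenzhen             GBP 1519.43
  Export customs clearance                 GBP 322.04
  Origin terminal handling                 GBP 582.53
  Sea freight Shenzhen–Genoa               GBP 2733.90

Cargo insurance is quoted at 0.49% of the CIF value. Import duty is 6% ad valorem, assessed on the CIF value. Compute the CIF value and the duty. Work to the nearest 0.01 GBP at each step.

Let C be the CIF value. C = EXW price + pre-shipment costs + freight + 0.49% × C
C − 0.49% × C = 375415.58 + 1519.43 + 322.04 + 582.53 + 2733.90
0.9951 × C = 380573.48
C = 380573.48 / 0.9951 = 382447.47
Insurance premium = 0.49% × 382447.47 = 1873.99
Import duty = 382447.47 × 6% = 22946.85

CIF value: GBP 382447.47; import duty: GBP 22946.85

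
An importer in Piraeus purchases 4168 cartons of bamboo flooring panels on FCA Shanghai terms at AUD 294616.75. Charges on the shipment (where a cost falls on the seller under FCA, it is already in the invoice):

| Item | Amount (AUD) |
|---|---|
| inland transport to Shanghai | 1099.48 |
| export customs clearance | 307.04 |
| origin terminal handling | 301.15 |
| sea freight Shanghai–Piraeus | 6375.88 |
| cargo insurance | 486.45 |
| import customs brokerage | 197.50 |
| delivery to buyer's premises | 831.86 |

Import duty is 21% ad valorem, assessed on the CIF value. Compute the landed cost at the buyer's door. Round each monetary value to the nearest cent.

Total landed cost: AUD 366183.44

FCA: the seller delivers export-cleared goods to the carrier; the buyer bears costs from that point.
Already in the invoice (seller's account under FCA): inland to port, export clearance — exclude.
CIF value = FCA price + origin terminal + freight + insurance = 294616.75 + 301.15 + 6375.88 + 486.45 = 301780.23
Import duty = 301780.23 × 21% = 63373.85
Buyer bears: origin terminal 301.15 + freight 6375.88 + insurance 486.45 + brokerage 197.50 + delivery 831.86 + duty 63373.85 = 71566.69
Landed cost = invoice 294616.75 + 71566.69 = 366183.44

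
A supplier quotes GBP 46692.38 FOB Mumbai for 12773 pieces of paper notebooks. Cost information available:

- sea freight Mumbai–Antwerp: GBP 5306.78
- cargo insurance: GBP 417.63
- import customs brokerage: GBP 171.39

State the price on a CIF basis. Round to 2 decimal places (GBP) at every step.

CIF price: GBP 52416.79

Not relevant to the conversion: brokerage — on the buyer under both terms; not part of either seller's price.
From FOB to CIF, the seller additionally bears: freight, insurance.
CIF price = 46692.38 + 5306.78 + 417.63 = 52416.79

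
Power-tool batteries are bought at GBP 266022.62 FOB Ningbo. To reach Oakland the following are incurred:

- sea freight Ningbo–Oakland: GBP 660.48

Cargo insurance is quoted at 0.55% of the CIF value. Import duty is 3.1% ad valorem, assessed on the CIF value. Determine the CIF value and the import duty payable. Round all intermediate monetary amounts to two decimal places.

Let C be the CIF value. C = FOB price + freight + 0.55% × C
C − 0.55% × C = 266022.62 + 660.48
0.9945 × C = 266683.10
C = 266683.10 / 0.9945 = 268157.97
Insurance premium = 0.55% × 268157.97 = 1474.87
Import duty = 268157.97 × 3.1% = 8312.90

CIF value: GBP 268157.97; import duty: GBP 8312.90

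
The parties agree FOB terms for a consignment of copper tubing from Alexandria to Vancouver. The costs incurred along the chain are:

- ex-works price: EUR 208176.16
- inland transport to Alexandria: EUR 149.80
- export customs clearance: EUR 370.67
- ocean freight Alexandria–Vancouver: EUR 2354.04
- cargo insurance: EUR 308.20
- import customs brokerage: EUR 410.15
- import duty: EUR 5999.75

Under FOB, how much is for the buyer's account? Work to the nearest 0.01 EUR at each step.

FOB: the seller bears costs until goods are on board at the origin port; the buyer bears freight, insurance and all costs thereafter.
Seller's account: goods 208176.16 + inland to port 149.80 + export clearance 370.67 = 208696.63
Buyer's account: freight 2354.04 + insurance 308.20 + brokerage 410.15 + duty 5999.75 = 9072.14

Buyer's account: EUR 9072.14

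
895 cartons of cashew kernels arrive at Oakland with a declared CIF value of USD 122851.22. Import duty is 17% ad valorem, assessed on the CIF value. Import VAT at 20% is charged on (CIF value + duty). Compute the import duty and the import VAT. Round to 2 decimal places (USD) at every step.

Import duty = 122851.22 × 17% = 20884.71
VAT base = CIF + duty = 122851.22 + 20884.71 = 143735.93
Import VAT = 143735.93 × 20% = 28747.19

Import duty: USD 20884.71; import VAT: USD 28747.19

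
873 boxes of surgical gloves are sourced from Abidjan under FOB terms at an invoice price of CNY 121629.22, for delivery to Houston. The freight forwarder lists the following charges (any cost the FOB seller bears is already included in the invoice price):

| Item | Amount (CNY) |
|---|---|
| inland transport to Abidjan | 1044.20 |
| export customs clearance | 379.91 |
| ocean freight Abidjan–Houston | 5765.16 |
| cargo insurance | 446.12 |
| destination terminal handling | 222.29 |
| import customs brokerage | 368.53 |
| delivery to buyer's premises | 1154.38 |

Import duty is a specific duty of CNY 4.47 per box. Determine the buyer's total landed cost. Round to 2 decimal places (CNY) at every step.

FOB: the seller bears costs until goods are on board at the origin port; the buyer bears freight, insurance and all costs thereafter.
Already in the invoice (seller's account under FOB): inland to port, export clearance — exclude.
CIF value = FOB price + freight + insurance = 121629.22 + 5765.16 + 446.12 = 127840.50
Import duty = 873 × 4.47 = 3902.31
Buyer bears: freight 5765.16 + insurance 446.12 + destination terminal 222.29 + brokerage 368.53 + delivery 1154.38 + duty 3902.31 = 11858.79
Landed cost = invoice 121629.22 + 11858.79 = 133488.01

Total landed cost: CNY 133488.01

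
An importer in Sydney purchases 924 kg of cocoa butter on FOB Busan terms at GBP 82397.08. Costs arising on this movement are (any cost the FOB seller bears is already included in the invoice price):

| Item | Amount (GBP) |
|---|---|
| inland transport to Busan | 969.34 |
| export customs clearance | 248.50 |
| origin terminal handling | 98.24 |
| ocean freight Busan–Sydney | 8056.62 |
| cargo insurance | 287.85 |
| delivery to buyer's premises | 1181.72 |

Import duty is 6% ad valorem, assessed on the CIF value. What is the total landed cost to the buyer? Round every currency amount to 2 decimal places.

FOB: the seller bears costs until goods are on board at the origin port; the buyer bears freight, insurance and all costs thereafter.
Already in the invoice (seller's account under FOB): inland to port, export clearance, origin terminal — exclude.
CIF value = FOB price + freight + insurance = 82397.08 + 8056.62 + 287.85 = 90741.55
Import duty = 90741.55 × 6% = 5444.49
Buyer bears: freight 8056.62 + insurance 287.85 + delivery 1181.72 + duty 5444.49 = 14970.68
Landed cost = invoice 82397.08 + 14970.68 = 97367.76

Total landed cost: GBP 97367.76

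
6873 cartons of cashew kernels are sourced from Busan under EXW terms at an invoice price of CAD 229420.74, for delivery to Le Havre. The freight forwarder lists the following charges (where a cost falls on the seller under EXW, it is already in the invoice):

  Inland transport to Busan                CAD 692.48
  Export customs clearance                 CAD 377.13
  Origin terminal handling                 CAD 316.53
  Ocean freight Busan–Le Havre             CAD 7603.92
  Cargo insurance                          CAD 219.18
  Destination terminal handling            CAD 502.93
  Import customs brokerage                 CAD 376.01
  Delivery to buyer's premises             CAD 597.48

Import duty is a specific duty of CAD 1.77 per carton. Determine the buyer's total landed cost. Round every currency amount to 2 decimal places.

Total landed cost: CAD 252271.61

EXW: the seller makes goods available at their premises; the buyer bears all onward costs.
CIF value = EXW price + inland to port + export clearance + origin terminal + freight + insurance = 229420.74 + 692.48 + 377.13 + 316.53 + 7603.92 + 219.18 = 238629.98
Import duty = 6873 × 1.77 = 12165.21
Buyer bears: inland to port 692.48 + export clearance 377.13 + origin terminal 316.53 + freight 7603.92 + insurance 219.18 + destination terminal 502.93 + brokerage 376.01 + delivery 597.48 + duty 12165.21 = 22850.87
Landed cost = invoice 229420.74 + 22850.87 = 252271.61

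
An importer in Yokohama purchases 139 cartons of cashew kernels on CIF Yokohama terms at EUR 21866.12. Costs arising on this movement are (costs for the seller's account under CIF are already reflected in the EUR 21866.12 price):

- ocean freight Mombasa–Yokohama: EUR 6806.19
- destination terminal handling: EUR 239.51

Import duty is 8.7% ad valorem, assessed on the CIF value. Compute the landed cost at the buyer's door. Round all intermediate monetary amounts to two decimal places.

CIF: the seller pays costs through ocean freight and marine insurance to the destination port.
Already in the invoice (seller's account under CIF): freight — exclude.
The CIF price already equals the CIF value: 21866.12
Import duty = 21866.12 × 8.7% = 1902.35
Buyer bears: destination terminal 239.51 + duty 1902.35 = 2141.86
Landed cost = invoice 21866.12 + 2141.86 = 24007.98

Total landed cost: EUR 24007.98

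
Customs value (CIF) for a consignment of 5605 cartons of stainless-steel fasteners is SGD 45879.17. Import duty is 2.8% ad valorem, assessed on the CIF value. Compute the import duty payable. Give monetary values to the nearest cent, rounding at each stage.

Import duty = 45879.17 × 2.8% = 1284.62

Import duty: SGD 1284.62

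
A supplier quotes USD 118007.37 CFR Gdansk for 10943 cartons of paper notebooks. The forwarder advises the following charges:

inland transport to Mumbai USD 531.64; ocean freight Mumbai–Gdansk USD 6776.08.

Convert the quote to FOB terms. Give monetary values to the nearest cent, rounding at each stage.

Not relevant to the conversion: inland to port — on the seller under both CFR and FOB; already in the CFR price and stays in the FOB price.
From CFR to FOB, the seller no longer bears: freight.
FOB price = 118007.37 − 6776.08 = 111231.29

FOB price: USD 111231.29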